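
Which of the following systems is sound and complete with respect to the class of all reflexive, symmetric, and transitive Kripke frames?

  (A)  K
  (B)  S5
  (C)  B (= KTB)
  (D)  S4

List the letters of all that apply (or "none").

B

(A) K is determined by the class of arbitrary frames.
(B) S5 is determined by exactly this class.
(C) B (= KTB) is determined by the class of reflexive and symmetric frames.
(D) S4 is determined by the class of reflexive and transitive frames.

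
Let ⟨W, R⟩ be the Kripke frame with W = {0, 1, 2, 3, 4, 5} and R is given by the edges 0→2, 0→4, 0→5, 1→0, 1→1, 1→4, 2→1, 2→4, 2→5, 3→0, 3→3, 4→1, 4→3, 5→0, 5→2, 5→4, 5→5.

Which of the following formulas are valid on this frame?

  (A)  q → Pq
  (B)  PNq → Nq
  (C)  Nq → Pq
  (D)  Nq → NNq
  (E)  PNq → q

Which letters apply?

R is not reflexive: not 0 R 0.
R is not symmetric: 0 R 2 but not 2 R 0.
R is not transitive: 0 R 2 and 2 R 1 but not 0 R 1.
R is not euclidean: 0 R 4 and 0 R 2 but not 4 R 2.
R is serial: every world has an R-successor.
(A) q → Pq (the dual of axiom T) characterises the reflexive frames. R is not reflexive — not valid.
(B) the dual of axiom 5: valid iff R is euclidean. R is not euclidean — not valid.
(C) Nq → Pq is axiom D, which corresponds to seriality. R is serial — valid.
(D) axiom 4: valid iff R is transitive. R is not transitive — not valid.
(E) PNq → q is the dual of axiom B; it is valid on a frame exactly when R is symmetric. R is not symmetric, so not valid.

C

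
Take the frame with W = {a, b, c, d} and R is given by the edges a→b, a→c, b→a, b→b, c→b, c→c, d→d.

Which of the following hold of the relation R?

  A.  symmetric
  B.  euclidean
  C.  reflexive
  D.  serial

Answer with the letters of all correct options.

(A) not symmetric: a R c but not c R a.
(B) not euclidean: a R b and a R c but not b R c.
(C) not reflexive: not a R a.
(D) serial: every world has an R-successor.

D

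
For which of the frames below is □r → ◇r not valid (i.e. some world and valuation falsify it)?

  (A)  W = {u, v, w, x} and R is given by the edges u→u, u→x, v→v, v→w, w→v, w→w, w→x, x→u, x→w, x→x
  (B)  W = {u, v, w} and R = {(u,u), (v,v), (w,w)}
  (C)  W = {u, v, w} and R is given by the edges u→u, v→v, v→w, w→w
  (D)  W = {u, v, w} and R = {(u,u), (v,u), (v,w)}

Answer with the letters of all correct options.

The schema □r → ◇r is axiom D; it is valid on a frame iff R is serial.
(A) R is serial (every world has an R-successor), so the schema is valid here.
(B) R is serial (every world has an R-successor), so the schema is valid here.
(C) R is serial (every world has an R-successor), so the schema is valid here.
(D) R is not serial (w has no R-successor), so the schema fails here.

D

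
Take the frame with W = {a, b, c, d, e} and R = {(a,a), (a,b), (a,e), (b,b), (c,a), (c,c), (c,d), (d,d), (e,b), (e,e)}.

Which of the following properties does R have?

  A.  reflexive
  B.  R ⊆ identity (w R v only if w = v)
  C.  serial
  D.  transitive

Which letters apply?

A, C

(A) reflexive: each world relates to itself.
(B) not ⊆ identity: a R b with a ≠ b.
(C) serial: every world has an R-successor.
(D) not transitive: c R a and a R b but not c R b.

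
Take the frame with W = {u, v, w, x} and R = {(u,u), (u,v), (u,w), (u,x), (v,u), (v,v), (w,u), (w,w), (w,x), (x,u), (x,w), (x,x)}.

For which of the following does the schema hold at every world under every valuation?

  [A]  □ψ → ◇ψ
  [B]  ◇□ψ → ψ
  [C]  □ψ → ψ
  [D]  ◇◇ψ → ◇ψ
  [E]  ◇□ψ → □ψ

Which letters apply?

A, B, C

R is reflexive: each world relates to itself.
R is symmetric: every R-edge is matched by its reverse.
R is not transitive: v R u and u R w but not v R w.
R is not euclidean: u R v and u R w but not v R w.
R is serial: every world has an R-successor.
(A) □ψ → ◇ψ is axiom D; it is valid on a frame exactly when R is serial. R is serial, so valid.
(B) the dual of axiom B: valid iff R is symmetric. R is symmetric — valid.
(C) axiom T: valid iff R is reflexive. R is reflexive — valid.
(D) the dual of axiom 4: valid iff R is transitive. R is not transitive — not valid.
(E) ◇□ψ → □ψ is the dual of axiom 5; it is valid on a frame exactly when R is euclidean. R is not euclidean, so not valid.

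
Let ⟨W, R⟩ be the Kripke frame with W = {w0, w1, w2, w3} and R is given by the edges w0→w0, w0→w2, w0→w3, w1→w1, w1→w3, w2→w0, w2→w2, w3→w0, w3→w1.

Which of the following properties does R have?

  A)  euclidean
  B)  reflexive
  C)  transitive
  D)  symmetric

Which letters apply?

(A) not euclidean: w0 R w2 and w0 R w3 but not w2 R w3.
(B) not reflexive: not w3 R w3.
(C) not transitive: w0 R w3 and w3 R w1 but not w0 R w1.
(D) symmetric: every R-edge is matched by its reverse.

D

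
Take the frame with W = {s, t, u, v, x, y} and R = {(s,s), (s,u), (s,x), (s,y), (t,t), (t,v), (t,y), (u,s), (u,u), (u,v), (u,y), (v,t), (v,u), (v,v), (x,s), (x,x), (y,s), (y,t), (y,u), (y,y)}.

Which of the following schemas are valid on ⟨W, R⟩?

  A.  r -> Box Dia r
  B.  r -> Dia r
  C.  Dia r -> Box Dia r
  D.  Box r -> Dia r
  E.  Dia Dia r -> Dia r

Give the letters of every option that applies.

A, B, D

R is reflexive: each world relates to itself.
R is symmetric: every R-edge is matched by its reverse.
R is not transitive: s R u and u R v but not s R v.
R is not euclidean: s R u and s R x but not u R x.
R is serial: every world has an R-successor.
(A) axiom B: valid iff R is symmetric. R is symmetric — valid.
(B) r -> Dia r is the dual of axiom T; it is valid on a frame exactly when R is reflexive. R is reflexive, so valid.
(C) Dia r -> Box Dia r is axiom 5, which corresponds to the euclidean property. R is not euclidean — not valid.
(D) Box r -> Dia r is axiom D, which corresponds to seriality. R is serial — valid.
(E) Dia Dia r -> Dia r is the dual of axiom 4; it is valid on a frame exactly when R is transitive. R is not transitive, so not valid.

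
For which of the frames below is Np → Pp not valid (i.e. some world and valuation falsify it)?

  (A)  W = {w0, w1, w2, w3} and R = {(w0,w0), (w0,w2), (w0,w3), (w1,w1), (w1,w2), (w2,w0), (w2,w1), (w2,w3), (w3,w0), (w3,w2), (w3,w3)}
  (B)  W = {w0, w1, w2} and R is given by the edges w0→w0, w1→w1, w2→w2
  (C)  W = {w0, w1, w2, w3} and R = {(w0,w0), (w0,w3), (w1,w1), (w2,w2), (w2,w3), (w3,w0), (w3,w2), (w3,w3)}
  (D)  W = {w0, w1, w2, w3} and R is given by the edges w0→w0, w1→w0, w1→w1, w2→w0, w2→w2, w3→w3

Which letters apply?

none

The schema Np → Pp is axiom D; it is valid on a frame iff R is serial.
(A) R is serial (every world has an R-successor), so the schema is valid here.
(B) R is serial (every world has an R-successor), so the schema is valid here.
(C) R is serial (every world has an R-successor), so the schema is valid here.
(D) R is serial (every world has an R-successor), so the schema is valid here.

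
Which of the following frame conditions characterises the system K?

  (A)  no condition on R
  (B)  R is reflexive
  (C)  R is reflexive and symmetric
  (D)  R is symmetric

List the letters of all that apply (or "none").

A

(A) K is sound and complete for exactly this class.
(B) this class determines T (= KT), not K.
(C) this class determines B (= KTB), not K.
(D) this class determines KB, not K.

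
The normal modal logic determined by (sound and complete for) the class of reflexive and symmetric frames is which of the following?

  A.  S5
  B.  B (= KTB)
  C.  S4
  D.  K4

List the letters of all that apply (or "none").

(A) S5 is determined by the class of reflexive, symmetric, and transitive frames.
(B) B (= KTB) is determined by exactly this class.
(C) S4 is determined by the class of reflexive and transitive frames.
(D) K4 is determined by the class of transitive frames.

B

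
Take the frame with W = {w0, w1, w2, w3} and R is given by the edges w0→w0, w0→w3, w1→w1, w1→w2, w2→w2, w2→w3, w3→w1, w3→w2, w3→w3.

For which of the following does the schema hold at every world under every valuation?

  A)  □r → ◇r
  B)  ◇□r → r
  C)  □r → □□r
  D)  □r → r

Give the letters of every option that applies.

A, D

R is reflexive: each world relates to itself.
R is not symmetric: w0 R w3 but not w3 R w0.
R is not transitive: w0 R w3 and w3 R w1 but not w0 R w1.
R is serial: every world has an R-successor.
(A) axiom D: valid iff R is serial. R is serial — valid.
(B) ◇□r → r is the dual of axiom B, which corresponds to symmetry. R is not symmetric — not valid.
(C) □r → □□r is axiom 4; it is valid on a frame exactly when R is transitive. R is not transitive, so not valid.
(D) □r → r is axiom T, which corresponds to reflexivity. R is reflexive — valid.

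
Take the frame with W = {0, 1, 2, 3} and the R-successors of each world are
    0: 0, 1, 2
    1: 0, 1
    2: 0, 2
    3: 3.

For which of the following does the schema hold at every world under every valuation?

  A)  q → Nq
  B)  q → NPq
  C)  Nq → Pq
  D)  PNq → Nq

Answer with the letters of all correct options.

R is symmetric: every R-edge is matched by its reverse.
R is not euclidean: 0 R 1 and 0 R 2 but not 1 R 2.
R is serial: every world has an R-successor.
R is not a subset of the identity: 0 R 1 with 0 ≠ 1.
(A) q → Nq is equivalent to ◇p→p; it holds exactly when R ⊆ identity. Here R ⊄ identity — not valid.
(B) q → NPq (axiom B) characterises the symmetric frames. R is symmetric — valid.
(C) axiom D: valid iff R is serial. R is serial — valid.
(D) PNq → Nq is the dual of axiom 5; it is valid on a frame exactly when R is euclidean. R is not euclidean, so not valid.

B, C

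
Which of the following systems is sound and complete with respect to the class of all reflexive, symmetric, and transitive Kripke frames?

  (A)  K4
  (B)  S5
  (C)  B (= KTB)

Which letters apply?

(A) K4 is determined by the class of transitive frames.
(B) S5 is determined by exactly this class.
(C) B (= KTB) is determined by the class of reflexive and symmetric frames.

B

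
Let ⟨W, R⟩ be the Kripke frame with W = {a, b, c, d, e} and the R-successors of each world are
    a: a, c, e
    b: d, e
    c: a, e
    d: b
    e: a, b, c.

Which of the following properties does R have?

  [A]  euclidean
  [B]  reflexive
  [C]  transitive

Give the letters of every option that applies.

(A) not euclidean: b R d and b R e but not d R e.
(B) not reflexive: not b R b.
(C) not transitive: a R e and e R b but not a R b.

none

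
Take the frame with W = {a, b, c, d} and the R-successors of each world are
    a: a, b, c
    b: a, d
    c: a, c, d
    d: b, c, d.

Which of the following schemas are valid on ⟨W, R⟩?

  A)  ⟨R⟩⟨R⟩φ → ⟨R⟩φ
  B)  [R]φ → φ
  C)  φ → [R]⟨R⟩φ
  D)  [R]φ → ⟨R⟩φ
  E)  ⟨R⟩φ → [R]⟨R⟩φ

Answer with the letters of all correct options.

R is not reflexive: not b R b.
R is symmetric: every R-edge is matched by its reverse.
R is not transitive: a R b and b R d but not a R d.
R is not euclidean: a R b and a R c but not b R c.
R is serial: every world has an R-successor.
(A) ⟨R⟩⟨R⟩φ → ⟨R⟩φ (the dual of axiom 4) characterises the transitive frames. R is not transitive — not valid.
(B) [R]φ → φ is axiom T, which corresponds to reflexivity. R is not reflexive — not valid.
(C) φ → [R]⟨R⟩φ (axiom B) characterises the symmetric frames. R is symmetric — valid.
(D) axiom D: valid iff R is serial. R is serial — valid.
(E) ⟨R⟩φ → [R]⟨R⟩φ is axiom 5, which corresponds to the euclidean property. R is not euclidean — not valid.

C, D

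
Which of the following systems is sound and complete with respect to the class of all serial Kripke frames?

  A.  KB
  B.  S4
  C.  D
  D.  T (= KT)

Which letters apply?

C

(A) KB is determined by the class of symmetric frames.
(B) S4 is determined by the class of reflexive and transitive frames.
(C) D is determined by exactly this class.
(D) T (= KT) is determined by the class of reflexive frames.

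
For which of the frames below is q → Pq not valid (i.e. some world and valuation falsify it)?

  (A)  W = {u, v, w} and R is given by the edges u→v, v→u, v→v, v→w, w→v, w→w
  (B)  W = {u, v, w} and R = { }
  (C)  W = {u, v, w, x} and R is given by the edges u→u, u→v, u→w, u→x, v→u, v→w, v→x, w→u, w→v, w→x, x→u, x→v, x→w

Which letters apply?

A, B, C

The schema q → Pq is the dual of axiom T; it is valid on a frame iff R is reflexive.
(A) R is not reflexive (not u R u), so the schema fails here.
(B) R is not reflexive (not u R u), so the schema fails here.
(C) R is not reflexive (not v R v), so the schema fails here.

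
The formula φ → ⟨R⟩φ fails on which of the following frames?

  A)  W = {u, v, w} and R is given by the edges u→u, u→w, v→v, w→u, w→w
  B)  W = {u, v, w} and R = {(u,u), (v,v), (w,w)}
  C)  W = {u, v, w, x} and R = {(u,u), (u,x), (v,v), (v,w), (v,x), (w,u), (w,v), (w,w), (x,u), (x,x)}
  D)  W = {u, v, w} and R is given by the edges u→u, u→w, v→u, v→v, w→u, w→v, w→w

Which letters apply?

none

The schema φ → ⟨R⟩φ is the dual of axiom T; it is valid on a frame iff R is reflexive.
(A) R is reflexive (each world relates to itself), so the schema is valid here.
(B) R is reflexive (each world relates to itself), so the schema is valid here.
(C) R is reflexive (each world relates to itself), so the schema is valid here.
(D) R is reflexive (each world relates to itself), so the schema is valid here.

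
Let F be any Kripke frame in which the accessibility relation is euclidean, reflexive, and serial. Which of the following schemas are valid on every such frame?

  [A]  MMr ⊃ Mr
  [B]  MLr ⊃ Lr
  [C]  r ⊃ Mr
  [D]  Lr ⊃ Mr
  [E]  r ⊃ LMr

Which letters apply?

A, B, C, D, E

A relation that is euclidean, reflexive, and serial is also symmetric and transitive.
(A) the dual of axiom 4: valid iff R is transitive. Every such R is transitive — valid.
(B) MLr ⊃ Lr is the dual of axiom 5, which corresponds to the euclidean property. Every such R is euclidean — valid.
(C) the dual of axiom T: valid iff R is reflexive. Every such R is reflexive — valid.
(D) Lr ⊃ Mr (axiom D) characterises the serial frames. Every such R is serial — valid.
(E) r ⊃ LMr (axiom B) characterises the symmetric frames. Every such R is symmetric — valid.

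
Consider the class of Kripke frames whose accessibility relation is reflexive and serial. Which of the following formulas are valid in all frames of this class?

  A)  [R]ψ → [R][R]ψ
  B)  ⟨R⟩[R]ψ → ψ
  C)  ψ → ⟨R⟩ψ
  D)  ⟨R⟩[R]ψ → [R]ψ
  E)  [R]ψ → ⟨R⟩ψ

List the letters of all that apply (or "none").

(A) [R]ψ → [R][R]ψ is axiom 4; it is valid on a frame exactly when R is transitive. Such an R need not be transitive, so not valid.
(B) ⟨R⟩[R]ψ → ψ is the dual of axiom B, which corresponds to symmetry. Such an R need not be symmetric — not valid.
(C) ψ → ⟨R⟩ψ (the dual of axiom T) characterises the reflexive frames. Every such R is reflexive — valid.
(D) ⟨R⟩[R]ψ → [R]ψ is the dual of axiom 5, which corresponds to the euclidean property. Such an R need not be euclidean — not valid.
(E) [R]ψ → ⟨R⟩ψ (axiom D) characterises the serial frames. Every such R is serial — valid.

C, E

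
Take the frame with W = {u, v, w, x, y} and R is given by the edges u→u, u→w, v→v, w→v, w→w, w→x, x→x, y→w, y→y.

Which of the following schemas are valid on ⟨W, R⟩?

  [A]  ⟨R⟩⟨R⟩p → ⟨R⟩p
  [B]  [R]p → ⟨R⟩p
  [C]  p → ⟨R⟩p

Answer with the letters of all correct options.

R is reflexive: each world relates to itself.
R is not transitive: u R w and w R v but not u R v.
R is serial: every world has an R-successor.
(A) ⟨R⟩⟨R⟩p → ⟨R⟩p is the dual of axiom 4; it is valid on a frame exactly when R is transitive. R is not transitive, so not valid.
(B) [R]p → ⟨R⟩p is axiom D, which corresponds to seriality. R is serial — valid.
(C) p → ⟨R⟩p is the dual of axiom T; it is valid on a frame exactly when R is reflexive. R is reflexive, so valid.

B, C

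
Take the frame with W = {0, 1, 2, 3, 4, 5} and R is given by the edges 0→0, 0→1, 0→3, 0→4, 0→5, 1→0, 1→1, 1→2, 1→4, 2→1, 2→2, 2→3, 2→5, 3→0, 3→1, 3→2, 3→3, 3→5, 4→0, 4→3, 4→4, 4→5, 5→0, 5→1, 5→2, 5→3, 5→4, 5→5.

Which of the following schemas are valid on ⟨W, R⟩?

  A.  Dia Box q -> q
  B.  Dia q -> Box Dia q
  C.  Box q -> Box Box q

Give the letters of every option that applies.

R is not symmetric: 1 R 4 but not 4 R 1.
R is not transitive: 0 R 1 and 1 R 2 but not 0 R 2.
R is not euclidean: 0 R 1 and 0 R 3 but not 1 R 3.
(A) the dual of axiom B: valid iff R is symmetric. R is not symmetric — not valid.
(B) Dia q -> Box Dia q is axiom 5, which corresponds to the euclidean property. R is not euclidean — not valid.
(C) Box q -> Box Box q is axiom 4; it is valid on a frame exactly when R is transitive. R is not transitive, so not valid.

none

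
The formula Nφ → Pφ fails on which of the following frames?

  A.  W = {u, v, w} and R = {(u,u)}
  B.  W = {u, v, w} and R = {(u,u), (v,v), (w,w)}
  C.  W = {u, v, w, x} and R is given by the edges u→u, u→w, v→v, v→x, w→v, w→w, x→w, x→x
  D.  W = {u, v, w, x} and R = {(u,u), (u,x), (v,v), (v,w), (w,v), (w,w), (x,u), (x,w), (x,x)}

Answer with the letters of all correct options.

A

The schema Nφ → Pφ is axiom D; it is valid on a frame iff R is serial.
(A) R is not serial (v has no R-successor), so the schema fails here.
(B) R is serial (every world has an R-successor), so the schema is valid here.
(C) R is serial (every world has an R-successor), so the schema is valid here.
(D) R is serial (every world has an R-successor), so the schema is valid here.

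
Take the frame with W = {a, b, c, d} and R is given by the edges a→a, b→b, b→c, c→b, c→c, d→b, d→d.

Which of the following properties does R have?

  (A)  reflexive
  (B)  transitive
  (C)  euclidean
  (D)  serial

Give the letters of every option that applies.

(A) reflexive: each world relates to itself.
(B) not transitive: d R b and b R c but not d R c.
(C) not euclidean: d R b and d R d but not b R d.
(D) serial: every world has an R-successor.

A, D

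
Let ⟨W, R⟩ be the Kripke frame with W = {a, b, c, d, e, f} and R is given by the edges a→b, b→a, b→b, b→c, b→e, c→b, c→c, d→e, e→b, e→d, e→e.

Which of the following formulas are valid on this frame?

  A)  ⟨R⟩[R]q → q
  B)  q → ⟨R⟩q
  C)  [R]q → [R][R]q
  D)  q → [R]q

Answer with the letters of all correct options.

A

R is not reflexive: not a R a.
R is symmetric: every R-edge is matched by its reverse.
R is not transitive: a R b and b R a but not a R a.
R is not a subset of the identity: a R b with a ≠ b.
(A) the dual of axiom B: valid iff R is symmetric. R is symmetric — valid.
(B) the dual of axiom T: valid iff R is reflexive. R is not reflexive — not valid.
(C) axiom 4: valid iff R is transitive. R is not transitive — not valid.
(D) q → [R]q is equivalent to ◇p→p; it holds exactly when R ⊆ identity. Here R ⊄ identity — not valid.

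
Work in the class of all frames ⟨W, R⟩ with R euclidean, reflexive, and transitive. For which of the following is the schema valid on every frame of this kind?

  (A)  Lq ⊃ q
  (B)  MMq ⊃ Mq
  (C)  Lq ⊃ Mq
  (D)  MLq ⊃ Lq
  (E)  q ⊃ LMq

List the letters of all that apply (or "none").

A relation that is euclidean, reflexive, and transitive is also serial and symmetric.
(A) Lq ⊃ q (axiom T) characterises the reflexive frames. Every such R is reflexive — valid.
(B) MMq ⊃ Mq is the dual of axiom 4; it is valid on a frame exactly when R is transitive. Every such R is transitive, so valid.
(C) Lq ⊃ Mq is axiom D; it is valid on a frame exactly when R is serial. Every such R is serial, so valid.
(D) the dual of axiom 5: valid iff R is euclidean. Every such R is euclidean — valid.
(E) q ⊃ LMq (axiom B) characterises the symmetric frames. Every such R is symmetric — valid.

A, B, C, D, E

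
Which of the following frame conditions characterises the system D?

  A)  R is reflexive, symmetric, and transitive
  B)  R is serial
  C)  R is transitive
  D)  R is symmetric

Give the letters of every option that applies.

B

(A) this class determines S5, not D.
(B) D is sound and complete for exactly this class.
(C) this class determines K4, not D.
(D) this class determines KB, not D.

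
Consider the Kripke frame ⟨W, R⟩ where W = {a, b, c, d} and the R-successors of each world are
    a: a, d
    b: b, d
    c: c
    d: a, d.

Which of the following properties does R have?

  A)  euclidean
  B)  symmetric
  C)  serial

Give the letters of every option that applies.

C

(A) not euclidean: b R d and b R b but not d R b.
(B) not symmetric: b R d but not d R b.
(C) serial: every world has an R-successor.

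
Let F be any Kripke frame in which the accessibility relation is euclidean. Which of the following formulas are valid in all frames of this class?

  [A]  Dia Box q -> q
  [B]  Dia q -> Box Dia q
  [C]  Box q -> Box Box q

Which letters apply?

B

(A) Dia Box q -> q is the dual of axiom B, which corresponds to symmetry. Such an R need not be symmetric — not valid.
(B) axiom 5: valid iff R is euclidean. Every such R is euclidean — valid.
(C) axiom 4: valid iff R is transitive. Such an R need not be transitive — not valid.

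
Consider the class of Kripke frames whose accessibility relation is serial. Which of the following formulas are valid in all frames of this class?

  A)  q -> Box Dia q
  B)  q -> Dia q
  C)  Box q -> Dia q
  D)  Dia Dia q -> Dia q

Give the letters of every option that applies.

C

(A) q -> Box Dia q is axiom B, which corresponds to symmetry. Such an R need not be symmetric — not valid.
(B) q -> Dia q (the dual of axiom T) characterises the reflexive frames. Such an R need not be reflexive — not valid.
(C) axiom D: valid iff R is serial. Every such R is serial — valid.
(D) Dia Dia q -> Dia q is the dual of axiom 4; it is valid on a frame exactly when R is transitive. Such an R need not be transitive, so not valid.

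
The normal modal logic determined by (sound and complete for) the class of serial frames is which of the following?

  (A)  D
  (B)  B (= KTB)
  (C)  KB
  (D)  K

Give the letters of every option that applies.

(A) D is determined by exactly this class.
(B) B (= KTB) is determined by the class of reflexive and symmetric frames.
(C) KB is determined by the class of symmetric frames.
(D) K is determined by the class of arbitrary frames.

A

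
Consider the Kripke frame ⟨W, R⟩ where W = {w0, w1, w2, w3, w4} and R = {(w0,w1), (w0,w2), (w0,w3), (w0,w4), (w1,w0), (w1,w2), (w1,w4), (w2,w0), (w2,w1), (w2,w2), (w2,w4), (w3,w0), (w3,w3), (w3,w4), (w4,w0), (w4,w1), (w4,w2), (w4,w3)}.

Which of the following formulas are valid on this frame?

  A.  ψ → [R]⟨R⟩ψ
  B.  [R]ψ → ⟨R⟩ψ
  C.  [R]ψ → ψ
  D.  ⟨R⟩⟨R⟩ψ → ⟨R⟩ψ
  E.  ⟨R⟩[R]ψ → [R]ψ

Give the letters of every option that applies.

R is not reflexive: not w0 R w0.
R is symmetric: every R-edge is matched by its reverse.
R is not transitive: w0 R w1 and w1 R w0 but not w0 R w0.
R is not euclidean: w0 R w1 and w0 R w3 but not w1 R w3.
R is serial: every world has an R-successor.
(A) ψ → [R]⟨R⟩ψ is axiom B, which corresponds to symmetry. R is symmetric — valid.
(B) axiom D: valid iff R is serial. R is serial — valid.
(C) axiom T: valid iff R is reflexive. R is not reflexive — not valid.
(D) ⟨R⟩⟨R⟩ψ → ⟨R⟩ψ is the dual of axiom 4; it is valid on a frame exactly when R is transitive. R is not transitive, so not valid.
(E) ⟨R⟩[R]ψ → [R]ψ is the dual of axiom 5; it is valid on a frame exactly when R is euclidean. R is not euclidean, so not valid.

A, B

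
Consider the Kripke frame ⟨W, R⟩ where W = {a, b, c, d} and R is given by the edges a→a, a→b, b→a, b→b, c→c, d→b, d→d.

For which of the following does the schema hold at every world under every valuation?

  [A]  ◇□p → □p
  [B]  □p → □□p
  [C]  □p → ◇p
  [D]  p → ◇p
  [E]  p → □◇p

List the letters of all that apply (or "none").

C, D

R is reflexive: each world relates to itself.
R is not symmetric: d R b but not b R d.
R is not transitive: d R b and b R a but not d R a.
R is not euclidean: d R b and d R d but not b R d.
R is serial: every world has an R-successor.
(A) the dual of axiom 5: valid iff R is euclidean. R is not euclidean — not valid.
(B) □p → □□p (axiom 4) characterises the transitive frames. R is not transitive — not valid.
(C) □p → ◇p is axiom D, which corresponds to seriality. R is serial — valid.
(D) the dual of axiom T: valid iff R is reflexive. R is reflexive — valid.
(E) p → □◇p (axiom B) characterises the symmetric frames. R is not symmetric — not valid.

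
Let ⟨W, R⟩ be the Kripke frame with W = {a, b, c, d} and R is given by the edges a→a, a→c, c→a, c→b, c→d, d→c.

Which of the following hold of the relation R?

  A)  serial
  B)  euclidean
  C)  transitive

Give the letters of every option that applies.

none

(A) not serial: b has no R-successor.
(B) not euclidean: c R a and c R b but not a R b.
(C) not transitive: a R c and c R b but not a R b.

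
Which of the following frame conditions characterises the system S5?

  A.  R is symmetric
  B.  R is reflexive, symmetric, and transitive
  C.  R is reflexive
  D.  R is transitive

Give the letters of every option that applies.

(A) this class determines KB, not S5.
(B) S5 is sound and complete for exactly this class.
(C) this class determines T (= KT), not S5.
(D) this class determines K4, not S5.

B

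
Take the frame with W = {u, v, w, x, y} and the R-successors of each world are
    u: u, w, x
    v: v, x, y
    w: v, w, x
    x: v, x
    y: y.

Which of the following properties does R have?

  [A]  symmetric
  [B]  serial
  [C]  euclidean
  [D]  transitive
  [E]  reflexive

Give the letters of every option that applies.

B, E

(A) not symmetric: u R w but not w R u.
(B) serial: every world has an R-successor.
(C) not euclidean: u R w and u R u but not w R u.
(D) not transitive: u R w and w R v but not u R v.
(E) reflexive: each world relates to itself.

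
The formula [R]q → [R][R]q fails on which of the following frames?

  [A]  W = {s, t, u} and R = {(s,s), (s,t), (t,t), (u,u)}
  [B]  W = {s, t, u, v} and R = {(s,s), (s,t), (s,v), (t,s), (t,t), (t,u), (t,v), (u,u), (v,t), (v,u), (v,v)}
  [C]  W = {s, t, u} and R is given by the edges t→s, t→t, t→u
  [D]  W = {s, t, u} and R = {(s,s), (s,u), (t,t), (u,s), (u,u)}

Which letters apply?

B

The schema [R]q → [R][R]q is axiom 4; it is valid on a frame iff R is transitive.
(A) R is transitive (R is closed under composition), so the schema is valid here.
(B) R is not transitive (s R t and t R u but not s R u), so the schema fails here.
(C) R is transitive (R is closed under composition), so the schema is valid here.
(D) R is transitive (R is closed under composition), so the schema is valid here.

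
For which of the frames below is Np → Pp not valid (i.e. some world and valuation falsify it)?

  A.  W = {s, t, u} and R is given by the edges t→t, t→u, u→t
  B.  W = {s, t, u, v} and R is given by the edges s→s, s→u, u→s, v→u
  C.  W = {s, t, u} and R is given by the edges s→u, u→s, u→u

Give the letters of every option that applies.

The schema Np → Pp is axiom D; it is valid on a frame iff R is serial.
(A) R is not serial (s has no R-successor), so the schema fails here.
(B) R is not serial (t has no R-successor), so the schema fails here.
(C) R is not serial (t has no R-successor), so the schema fails here.

A, B, C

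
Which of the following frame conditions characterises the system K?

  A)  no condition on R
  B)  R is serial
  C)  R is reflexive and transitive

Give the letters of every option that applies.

A

(A) K is sound and complete for exactly this class.
(B) this class determines D, not K.
(C) this class determines S4, not K.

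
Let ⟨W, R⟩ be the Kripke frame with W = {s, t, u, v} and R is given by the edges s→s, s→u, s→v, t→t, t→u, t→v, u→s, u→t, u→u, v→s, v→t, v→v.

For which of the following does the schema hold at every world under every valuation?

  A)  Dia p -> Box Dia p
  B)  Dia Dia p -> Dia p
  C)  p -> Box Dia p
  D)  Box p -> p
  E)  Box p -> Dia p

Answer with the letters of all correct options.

R is reflexive: each world relates to itself.
R is symmetric: every R-edge is matched by its reverse.
R is not transitive: s R u and u R t but not s R t.
R is not euclidean: s R u and s R v but not u R v.
R is serial: every world has an R-successor.
(A) axiom 5: valid iff R is euclidean. R is not euclidean — not valid.
(B) the dual of axiom 4: valid iff R is transitive. R is not transitive — not valid.
(C) p -> Box Dia p (axiom B) characterises the symmetric frames. R is symmetric — valid.
(D) axiom T: valid iff R is reflexive. R is reflexive — valid.
(E) Box p -> Dia p is axiom D; it is valid on a frame exactly when R is serial. R is serial, so valid.

C, D, E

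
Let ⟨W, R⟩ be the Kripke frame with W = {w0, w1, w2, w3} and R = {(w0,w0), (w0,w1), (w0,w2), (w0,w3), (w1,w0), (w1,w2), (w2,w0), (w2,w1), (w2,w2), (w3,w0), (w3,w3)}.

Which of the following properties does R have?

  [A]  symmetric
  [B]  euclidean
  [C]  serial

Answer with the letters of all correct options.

A, C

(A) symmetric: every R-edge is matched by its reverse.
(B) not euclidean: w0 R w1 and w0 R w3 but not w1 R w3.
(C) serial: every world has an R-successor.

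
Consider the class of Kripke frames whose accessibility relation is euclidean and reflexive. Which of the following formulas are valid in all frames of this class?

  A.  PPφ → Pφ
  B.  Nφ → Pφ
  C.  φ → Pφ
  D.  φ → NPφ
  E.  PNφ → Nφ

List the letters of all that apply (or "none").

A, B, C, D, E

A reflexive euclidean relation is also symmetric (from wRw and wRv the euclidean condition gives vRw) and hence transitive; it is an equivalence relation.
(A) the dual of axiom 4: valid iff R is transitive. Every such R is transitive — valid.
(B) Nφ → Pφ is axiom D; it is valid on a frame exactly when R is serial. Every such R is serial, so valid.
(C) φ → Pφ is the dual of axiom T; it is valid on a frame exactly when R is reflexive. Every such R is reflexive, so valid.
(D) φ → NPφ (axiom B) characterises the symmetric frames. Every such R is symmetric — valid.
(E) the dual of axiom 5: valid iff R is euclidean. Every such R is euclidean — valid.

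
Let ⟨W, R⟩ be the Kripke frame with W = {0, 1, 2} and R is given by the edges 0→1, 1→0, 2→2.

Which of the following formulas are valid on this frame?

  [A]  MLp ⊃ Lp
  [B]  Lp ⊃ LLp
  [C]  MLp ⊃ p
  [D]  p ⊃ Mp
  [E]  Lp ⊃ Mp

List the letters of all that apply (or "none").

C, E

R is not reflexive: not 0 R 0.
R is symmetric: every R-edge is matched by its reverse.
R is not transitive: 0 R 1 and 1 R 0 but not 0 R 0.
R is not euclidean: 0 R 1 and 0 R 1 but not 1 R 1.
R is serial: every world has an R-successor.
(A) MLp ⊃ Lp (the dual of axiom 5) characterises the euclidean frames. R is not euclidean — not valid.
(B) Lp ⊃ LLp is axiom 4; it is valid on a frame exactly when R is transitive. R is not transitive, so not valid.
(C) the dual of axiom B: valid iff R is symmetric. R is symmetric — valid.
(D) p ⊃ Mp is the dual of axiom T; it is valid on a frame exactly when R is reflexive. R is not reflexive, so not valid.
(E) Lp ⊃ Mp is axiom D, which corresponds to seriality. R is serial — valid.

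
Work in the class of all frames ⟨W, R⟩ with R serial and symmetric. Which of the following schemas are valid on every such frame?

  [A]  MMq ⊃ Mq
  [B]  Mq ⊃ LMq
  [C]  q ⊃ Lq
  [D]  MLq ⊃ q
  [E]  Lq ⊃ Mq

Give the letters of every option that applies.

(A) MMq ⊃ Mq is the dual of axiom 4, which corresponds to transitivity. Such an R need not be transitive — not valid.
(B) axiom 5: valid iff R is euclidean. Such an R need not be euclidean — not valid.
(C) q ⊃ Lq is equivalent to ◇p→p; it holds exactly when R ⊆ identity. Such an R need not be a subset of the identity — not valid.
(D) the dual of axiom B: valid iff R is symmetric. Every such R is symmetric — valid.
(E) Lq ⊃ Mq (axiom D) characterises the serial frames. Every such R is serial — valid.

D, E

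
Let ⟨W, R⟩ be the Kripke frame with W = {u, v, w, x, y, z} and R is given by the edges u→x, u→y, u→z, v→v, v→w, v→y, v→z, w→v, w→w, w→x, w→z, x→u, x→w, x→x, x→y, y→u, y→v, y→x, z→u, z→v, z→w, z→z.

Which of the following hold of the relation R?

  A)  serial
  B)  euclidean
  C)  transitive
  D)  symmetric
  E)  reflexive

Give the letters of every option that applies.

A, D

(A) serial: every world has an R-successor.
(B) not euclidean: u R x and u R z but not x R z.
(C) not transitive: u R x and x R u but not u R u.
(D) symmetric: every R-edge is matched by its reverse.
(E) not reflexive: not u R u.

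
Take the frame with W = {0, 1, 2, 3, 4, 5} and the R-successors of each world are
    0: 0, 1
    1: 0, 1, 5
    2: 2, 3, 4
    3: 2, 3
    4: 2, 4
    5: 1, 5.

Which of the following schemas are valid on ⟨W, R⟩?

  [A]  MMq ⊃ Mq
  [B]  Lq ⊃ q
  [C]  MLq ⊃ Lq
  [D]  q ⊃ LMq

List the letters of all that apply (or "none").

R is reflexive: each world relates to itself.
R is symmetric: every R-edge is matched by its reverse.
R is not transitive: 0 R 1 and 1 R 5 but not 0 R 5.
R is not euclidean: 1 R 0 and 1 R 5 but not 0 R 5.
(A) MMq ⊃ Mq is the dual of axiom 4, which corresponds to transitivity. R is not transitive — not valid.
(B) axiom T: valid iff R is reflexive. R is reflexive — valid.
(C) the dual of axiom 5: valid iff R is euclidean. R is not euclidean — not valid.
(D) q ⊃ LMq (axiom B) characterises the symmetric frames. R is symmetric — valid.

B, D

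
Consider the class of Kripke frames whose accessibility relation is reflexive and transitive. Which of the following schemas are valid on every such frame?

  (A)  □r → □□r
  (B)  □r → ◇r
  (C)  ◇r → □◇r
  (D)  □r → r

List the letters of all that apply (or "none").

Reflexive relations are serial.
(A) □r → □□r (axiom 4) characterises the transitive frames. Every such R is transitive — valid.
(B) □r → ◇r (axiom D) characterises the serial frames. Every such R is serial — valid.
(C) ◇r → □◇r is axiom 5, which corresponds to the euclidean property. Such an R need not be euclidean — not valid.
(D) □r → r is axiom T, which corresponds to reflexivity. Every such R is reflexive — valid.

A, B, D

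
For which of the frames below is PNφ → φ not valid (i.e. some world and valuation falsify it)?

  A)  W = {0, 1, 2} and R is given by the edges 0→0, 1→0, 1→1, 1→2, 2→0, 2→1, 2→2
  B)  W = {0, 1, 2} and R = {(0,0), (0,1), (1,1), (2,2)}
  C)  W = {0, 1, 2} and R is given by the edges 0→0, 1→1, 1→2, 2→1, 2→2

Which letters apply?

A, B

The schema PNφ → φ is the dual of axiom B; it is valid on a frame iff R is symmetric.
(A) R is not symmetric (1 R 0 but not 0 R 1), so the schema fails here.
(B) R is not symmetric (0 R 1 but not 1 R 0), so the schema fails here.
(C) R is symmetric (every R-edge is matched by its reverse), so the schema is valid here.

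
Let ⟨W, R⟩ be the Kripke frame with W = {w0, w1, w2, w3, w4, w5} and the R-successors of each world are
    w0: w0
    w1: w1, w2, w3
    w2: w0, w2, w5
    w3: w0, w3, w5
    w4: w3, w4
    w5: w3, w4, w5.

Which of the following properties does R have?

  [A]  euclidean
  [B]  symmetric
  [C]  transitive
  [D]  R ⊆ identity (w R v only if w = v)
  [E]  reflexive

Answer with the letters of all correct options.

E

(A) not euclidean: w1 R w2 and w1 R w1 but not w2 R w1.
(B) not symmetric: w1 R w2 but not w2 R w1.
(C) not transitive: w1 R w2 and w2 R w0 but not w1 R w0.
(D) not ⊆ identity: w1 R w2 with w1 ≠ w2.
(E) reflexive: each world relates to itself.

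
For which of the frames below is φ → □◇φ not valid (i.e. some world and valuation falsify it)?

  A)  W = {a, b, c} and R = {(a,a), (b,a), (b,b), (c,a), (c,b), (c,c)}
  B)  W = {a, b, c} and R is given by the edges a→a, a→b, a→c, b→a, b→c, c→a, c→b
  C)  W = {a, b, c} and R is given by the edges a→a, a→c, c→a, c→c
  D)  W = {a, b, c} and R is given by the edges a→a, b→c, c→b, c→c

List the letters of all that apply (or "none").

A

The schema φ → □◇φ is axiom B; it is valid on a frame iff R is symmetric.
(A) R is not symmetric (b R a but not a R b), so the schema fails here.
(B) R is symmetric (every R-edge is matched by its reverse), so the schema is valid here.
(C) R is symmetric (every R-edge is matched by its reverse), so the schema is valid here.
(D) R is symmetric (every R-edge is matched by its reverse), so the schema is valid here.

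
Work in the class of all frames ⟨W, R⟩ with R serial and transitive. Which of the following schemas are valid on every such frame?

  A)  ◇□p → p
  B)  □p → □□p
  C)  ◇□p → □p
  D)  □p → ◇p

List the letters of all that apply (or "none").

(A) ◇□p → p (the dual of axiom B) characterises the symmetric frames. Such an R need not be symmetric — not valid.
(B) axiom 4: valid iff R is transitive. Every such R is transitive — valid.
(C) ◇□p → □p (the dual of axiom 5) characterises the euclidean frames. Such an R need not be euclidean — not valid.
(D) □p → ◇p is axiom D, which corresponds to seriality. Every such R is serial — valid.

B, D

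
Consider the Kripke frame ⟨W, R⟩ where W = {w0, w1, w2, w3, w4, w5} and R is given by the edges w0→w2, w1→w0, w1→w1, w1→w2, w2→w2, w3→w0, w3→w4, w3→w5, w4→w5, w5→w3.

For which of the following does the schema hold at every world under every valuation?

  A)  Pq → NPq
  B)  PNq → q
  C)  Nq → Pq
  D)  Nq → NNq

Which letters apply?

C

R is not symmetric: w0 R w2 but not w2 R w0.
R is not transitive: w3 R w0 and w0 R w2 but not w3 R w2.
R is not euclidean: w1 R w0 and w1 R w1 but not w0 R w1.
R is serial: every world has an R-successor.
(A) Pq → NPq is axiom 5, which corresponds to the euclidean property. R is not euclidean — not valid.
(B) PNq → q (the dual of axiom B) characterises the symmetric frames. R is not symmetric — not valid.
(C) Nq → Pq (axiom D) characterises the serial frames. R is serial — valid.
(D) Nq → NNq (axiom 4) characterises the transitive frames. R is not transitive — not valid.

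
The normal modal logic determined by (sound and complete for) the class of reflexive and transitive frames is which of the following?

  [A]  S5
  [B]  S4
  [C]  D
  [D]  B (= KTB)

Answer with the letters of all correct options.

B

(A) S5 is determined by the class of reflexive, symmetric, and transitive frames.
(B) S4 is determined by exactly this class.
(C) D is determined by the class of serial frames.
(D) B (= KTB) is determined by the class of reflexive and symmetric frames.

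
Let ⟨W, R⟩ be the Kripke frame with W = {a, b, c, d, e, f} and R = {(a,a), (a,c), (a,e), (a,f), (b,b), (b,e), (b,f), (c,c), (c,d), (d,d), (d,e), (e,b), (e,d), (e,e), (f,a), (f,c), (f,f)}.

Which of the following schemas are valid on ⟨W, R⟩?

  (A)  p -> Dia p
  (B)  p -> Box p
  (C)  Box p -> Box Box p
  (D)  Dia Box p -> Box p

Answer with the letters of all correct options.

R is reflexive: each world relates to itself.
R is not transitive: a R c and c R d but not a R d.
R is not euclidean: a R c and a R a but not c R a.
R is not a subset of the identity: a R c with a ≠ c.
(A) p -> Dia p (the dual of axiom T) characterises the reflexive frames. R is reflexive — valid.
(B) p -> Box p is equivalent to ◇p→p; it holds exactly when R ⊆ identity. Here R ⊄ identity — not valid.
(C) axiom 4: valid iff R is transitive. R is not transitive — not valid.
(D) Dia Box p -> Box p (the dual of axiom 5) characterises the euclidean frames. R is not euclidean — not valid.

A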